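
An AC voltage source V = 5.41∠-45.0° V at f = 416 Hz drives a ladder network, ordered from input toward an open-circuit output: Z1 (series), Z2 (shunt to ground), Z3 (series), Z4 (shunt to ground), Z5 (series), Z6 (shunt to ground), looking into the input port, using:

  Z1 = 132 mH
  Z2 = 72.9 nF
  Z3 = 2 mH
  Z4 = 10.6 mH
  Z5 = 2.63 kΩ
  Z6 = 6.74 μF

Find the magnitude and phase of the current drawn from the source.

Step 1 — Angular frequency: ω = 2π·f = 2π·416 = 2614 rad/s.
Step 2 — Component impedances:
  Z1: Z = jωL = j·2614·0.132 = 0 + j345 Ω
  Z2: Z = 1/(jωC) = -j/(ω·C) = 0 - j5248 Ω
  Z3: Z = jωL = j·2614·0.002 = 0 + j5.228 Ω
  Z4: Z = jωL = j·2614·0.0106 = 0 + j27.71 Ω
  Z5: Z = R = 2630 Ω
  Z6: Z = 1/(jωC) = -j/(ω·C) = 0 - j56.76 Ω
Step 3 — Ladder network (open output): work backward from the far end, alternating series and parallel combinations. Z_in = 0.2955 + j378.2 Ω = 378.2∠90.0° Ω.
Step 4 — Source phasor: V = 5.41∠-45.0° V = 3.825 - j3.825 V.
Step 5 — Ohm's law: I = V / Z_total = (3.825 - j3.825) / (0.2955 + j378.2) = -0.01011 - j0.01012 A.
Step 6 — Convert to polar: |I| = 0.01431 A, ∠I = -135.0°.

I = 0.01431∠-135.0° A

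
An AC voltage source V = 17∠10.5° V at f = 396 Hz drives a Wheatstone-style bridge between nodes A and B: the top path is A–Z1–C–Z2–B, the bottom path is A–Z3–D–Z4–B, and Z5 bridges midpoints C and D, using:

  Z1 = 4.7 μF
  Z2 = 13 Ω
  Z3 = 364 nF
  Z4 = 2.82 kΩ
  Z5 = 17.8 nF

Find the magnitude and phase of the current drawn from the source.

Step 1 — Angular frequency: ω = 2π·f = 2π·396 = 2488 rad/s.
Step 2 — Component impedances:
  Z1: Z = 1/(jωC) = -j/(ω·C) = 0 - j85.51 Ω
  Z2: Z = R = 13 Ω
  Z3: Z = 1/(jωC) = -j/(ω·C) = 0 - j1104 Ω
  Z4: Z = R = 2820 Ω
  Z5: Z = 1/(jωC) = -j/(ω·C) = 0 - j2.258e+04 Ω
Step 3 — Bridge requires nodal analysis (the Z5 bridge couples midpoints C and D, so the two paths cannot be reduced to a simple series/parallel combination). Setting node B to ground and injecting 1 A at node A, the 3-node admittance system at A, C, D solves to V_A = Z_AB = 14.7 - j83.78 Ω = 85.06∠-80.0° Ω.
Step 4 — Source phasor: V = 17∠10.5° V = 16.72 + j3.098 V.
Step 5 — Ohm's law: I = V / Z_total = (16.72 + j3.098) / (14.7 - j83.78) = -0.001909 + j0.1998 A.
Step 6 — Convert to polar: |I| = 0.1999 A, ∠I = 90.5°.

I = 0.1999∠90.5° A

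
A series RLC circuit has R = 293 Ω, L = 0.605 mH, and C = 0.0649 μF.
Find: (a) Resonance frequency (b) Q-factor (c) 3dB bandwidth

Step 1 — Resonance condition Im(Z)=0 gives ω₀ = 1/√(LC).
Step 2 — ω₀ = 1/√(0.000605·6.49e-08) = 1.596e+05 rad/s.
Step 3 — f₀ = ω₀/(2π) = 2.54e+04 Hz.
Step 4 — Series Q: Q = ω₀L/R = 1.596e+05·0.000605/293 = 0.3295.
Step 5 — 3dB bandwidth: Δω = ω₀/Q = 4.843e+05 rad/s; BW = Δω/(2π) = 7.708e+04 Hz.

(a) f₀ = 2.54e+04 Hz  (b) Q = 0.3295  (c) BW = 7.708e+04 Hz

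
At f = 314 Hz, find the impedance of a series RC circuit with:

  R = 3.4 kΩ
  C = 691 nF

Step 1 — Angular frequency: ω = 2π·f = 2π·314 = 1973 rad/s.
Step 2 — Component impedances:
  R: Z = R = 3400 Ω
  C: Z = 1/(jωC) = -j/(ω·C) = 0 - j733.5 Ω
Step 3 — Series combination: Z_total = R + C = 3400 - j733.5 Ω = 3478∠-12.2° Ω.

Z = 3400 - j733.5 Ω = 3478∠-12.2° Ω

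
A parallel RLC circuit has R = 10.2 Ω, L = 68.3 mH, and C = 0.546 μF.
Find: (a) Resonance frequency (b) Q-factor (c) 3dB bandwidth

Step 1 — Resonance: ω₀ = 1/√(LC) = 1/√(0.0683·5.46e-07) = 5178 rad/s.
Step 2 — f₀ = ω₀/(2π) = 824.2 Hz.
Step 3 — Parallel Q: Q = R/(ω₀L) = 10.2/(5178·0.0683) = 0.02884.
Step 4 — Bandwidth: Δω = ω₀/Q = 1.796e+05 rad/s; BW = Δω/(2π) = 2.858e+04 Hz.

(a) f₀ = 824.2 Hz  (b) Q = 0.02884  (c) BW = 2.858e+04 Hz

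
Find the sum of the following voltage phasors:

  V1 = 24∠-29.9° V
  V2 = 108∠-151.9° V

Step 1 — Convert each phasor to rectangular form:
  V1 = 24·(cos(-29.9°) + j·sin(-29.9°)) = 20.81 - j11.96 V
  V2 = 108·(cos(-151.9°) + j·sin(-151.9°)) = -95.27 - j50.87 V
Step 2 — Sum components: V_total = -74.46 - j62.83 V.
Step 3 — Convert to polar: |V_total| = 97.43 V, ∠V_total = -139.8°.

V_total = 97.43∠-139.8° V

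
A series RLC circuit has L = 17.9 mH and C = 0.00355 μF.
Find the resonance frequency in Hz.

Step 1 — Resonance condition Im(Z)=0 gives ω₀ = 1/√(LC).
Step 2 — ω₀ = 1/√(0.0179·3.55e-09) = 1.254e+05 rad/s.
Step 3 — f₀ = ω₀/(2π) = 1.997e+04 Hz.

f₀ = 1.997e+04 Hz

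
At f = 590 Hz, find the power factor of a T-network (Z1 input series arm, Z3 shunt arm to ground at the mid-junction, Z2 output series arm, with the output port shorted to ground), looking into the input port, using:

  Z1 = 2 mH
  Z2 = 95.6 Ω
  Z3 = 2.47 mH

Step 1 — Angular frequency: ω = 2π·f = 2π·590 = 3707 rad/s.
Step 2 — Component impedances:
  Z1: Z = jωL = j·3707·0.002 = 0 + j7.414 Ω
  Z2: Z = R = 95.6 Ω
  Z3: Z = jωL = j·3707·0.00247 = 0 + j9.156 Ω
Step 3 — With the output port shorted to ground, the output series arm Z2 runs from the junction to ground; the shunt arm Z3 also runs from the junction to ground. They appear in parallel: Z3 || Z2 = 0.869 + j9.073 Ω.
Step 4 — Series with input arm Z1: Z_in = Z1 + (Z3 || Z2) = 0.869 + j16.49 Ω = 16.51∠87.0° Ω.
Step 5 — Power factor: PF = cos(φ) = Re(Z)/|Z| = 0.86903/16.51 = 0.05264.
Step 6 — Type: Im(Z) = 16.49 ⇒ lagging (phase φ = 87.0°).

PF = 0.05264 (lagging, φ = 87.0°)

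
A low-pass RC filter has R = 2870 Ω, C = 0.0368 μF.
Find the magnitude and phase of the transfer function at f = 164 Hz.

Step 1 — Angular frequency: ω = 2π·164 = 1030 rad/s.
Step 2 — Transfer function: H(jω) = 1/(1 + jωRC).
Step 3 — Denominator: 1 + jωRC = 1 + j·1030·2870·3.68e-08 = 1 + j0.1088.
Step 4 — H = 0.9883 - j0.1076.
Step 5 — Magnitude: |H| = 0.9941 (-0.1 dB); phase: φ = -6.2°.

|H| = 0.9941 (-0.1 dB), φ = -6.2°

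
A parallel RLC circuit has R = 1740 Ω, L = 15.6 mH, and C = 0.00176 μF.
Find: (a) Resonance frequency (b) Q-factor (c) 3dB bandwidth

Step 1 — Resonance: ω₀ = 1/√(LC) = 1/√(0.0156·1.76e-09) = 1.908e+05 rad/s.
Step 2 — f₀ = ω₀/(2π) = 3.037e+04 Hz.
Step 3 — Parallel Q: Q = R/(ω₀L) = 1740/(1.908e+05·0.0156) = 0.5844.
Step 4 — Bandwidth: Δω = ω₀/Q = 3.265e+05 rad/s; BW = Δω/(2π) = 5.197e+04 Hz.

(a) f₀ = 3.037e+04 Hz  (b) Q = 0.5844  (c) BW = 5.197e+04 Hz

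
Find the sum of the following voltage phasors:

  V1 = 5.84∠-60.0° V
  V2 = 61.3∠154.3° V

Step 1 — Convert each phasor to rectangular form:
  V1 = 5.84·(cos(-60.0°) + j·sin(-60.0°)) = 2.92 - j5.058 V
  V2 = 61.3·(cos(154.3°) + j·sin(154.3°)) = -55.24 + j26.58 V
Step 2 — Sum components: V_total = -52.32 + j21.53 V.
Step 3 — Convert to polar: |V_total| = 56.57 V, ∠V_total = 157.6°.

V_total = 56.57∠157.6° V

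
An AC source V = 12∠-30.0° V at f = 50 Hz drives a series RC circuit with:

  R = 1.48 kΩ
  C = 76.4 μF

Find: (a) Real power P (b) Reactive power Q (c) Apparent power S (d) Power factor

Step 1 — Angular frequency: ω = 2π·f = 2π·50 = 314.2 rad/s.
Step 2 — Component impedances:
  R: Z = R = 1480 Ω
  C: Z = 1/(jωC) = -j/(ω·C) = 0 - j41.66 Ω
Step 3 — Series combination: Z_total = R + C = 1480 - j41.66 Ω = 1481∠-1.6° Ω.
Step 4 — Source phasor: V = 12∠-30.0° V = 10.39 - j6 V.
Step 5 — Current: I = V / Z = 0.00713 - j0.003853 A = 0.008105∠-28.4° A.
Step 6 — Complex power: S = V·I* = 0.09722 - j0.002737 VA.
Step 7 — Real power: P = Re(S) = 0.09722 W.
Step 8 — Reactive power: Q = Im(S) = -0.002737 VAR.
Step 9 — Apparent power: |S| = 0.09726 VA.
Step 10 — Power factor: PF = P/|S| = 0.9996 (leading).

(a) P = 0.09722 W  (b) Q = -0.002737 VAR  (c) S = 0.09726 VA  (d) PF = 0.9996 (leading)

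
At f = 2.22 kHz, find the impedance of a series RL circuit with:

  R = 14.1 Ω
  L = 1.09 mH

Step 1 — Angular frequency: ω = 2π·f = 2π·2220 = 1.395e+04 rad/s.
Step 2 — Component impedances:
  R: Z = R = 14.1 Ω
  L: Z = jωL = j·1.395e+04·0.00109 = 0 + j15.2 Ω
Step 3 — Series combination: Z_total = R + L = 14.1 + j15.2 Ω = 20.74∠47.2° Ω.

Z = 14.1 + j15.2 Ω = 20.74∠47.2° Ω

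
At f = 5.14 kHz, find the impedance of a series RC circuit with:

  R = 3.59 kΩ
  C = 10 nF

Step 1 — Angular frequency: ω = 2π·f = 2π·5140 = 3.23e+04 rad/s.
Step 2 — Component impedances:
  R: Z = R = 3590 Ω
  C: Z = 1/(jωC) = -j/(ω·C) = 0 - j3096 Ω
Step 3 — Series combination: Z_total = R + C = 3590 - j3096 Ω = 4741∠-40.8° Ω.

Z = 3590 - j3096 Ω = 4741∠-40.8° Ω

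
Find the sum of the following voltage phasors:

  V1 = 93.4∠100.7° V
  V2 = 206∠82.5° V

Step 1 — Convert each phasor to rectangular form:
  V1 = 93.4·(cos(100.7°) + j·sin(100.7°)) = -17.34 + j91.78 V
  V2 = 206·(cos(82.5°) + j·sin(82.5°)) = 26.89 + j204.2 V
Step 2 — Sum components: V_total = 9.547 + j296 V.
Step 3 — Convert to polar: |V_total| = 296.2 V, ∠V_total = 88.2°.

V_total = 296.2∠88.2° V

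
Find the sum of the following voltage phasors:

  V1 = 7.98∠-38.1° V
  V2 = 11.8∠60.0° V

Step 1 — Convert each phasor to rectangular form:
  V1 = 7.98·(cos(-38.1°) + j·sin(-38.1°)) = 6.28 - j4.924 V
  V2 = 11.8·(cos(60.0°) + j·sin(60.0°)) = 5.9 + j10.22 V
Step 2 — Sum components: V_total = 12.18 + j5.295 V.
Step 3 — Convert to polar: |V_total| = 13.28 V, ∠V_total = 23.5°.

V_total = 13.28∠23.5° V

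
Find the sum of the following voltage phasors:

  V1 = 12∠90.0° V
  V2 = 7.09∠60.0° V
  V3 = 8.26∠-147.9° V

Step 1 — Convert each phasor to rectangular form:
  V1 = 12·(cos(90.0°) + j·sin(90.0°)) = 0 + j12 V
  V2 = 7.09·(cos(60.0°) + j·sin(60.0°)) = 3.545 + j6.14 V
  V3 = 8.26·(cos(-147.9°) + j·sin(-147.9°)) = -6.997 - j4.389 V
Step 2 — Sum components: V_total = -3.452 + j13.75 V.
Step 3 — Convert to polar: |V_total| = 14.18 V, ∠V_total = 104.1°.

V_total = 14.18∠104.1° V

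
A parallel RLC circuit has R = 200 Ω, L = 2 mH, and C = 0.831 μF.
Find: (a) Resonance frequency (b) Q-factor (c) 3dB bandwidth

Step 1 — Resonance: ω₀ = 1/√(LC) = 1/√(0.002·8.31e-07) = 2.453e+04 rad/s.
Step 2 — f₀ = ω₀/(2π) = 3904 Hz.
Step 3 — Parallel Q: Q = R/(ω₀L) = 200/(2.453e+04·0.002) = 4.077.
Step 4 — Bandwidth: Δω = ω₀/Q = 6017 rad/s; BW = Δω/(2π) = 957.6 Hz.

(a) f₀ = 3904 Hz  (b) Q = 4.077  (c) BW = 957.6 Hz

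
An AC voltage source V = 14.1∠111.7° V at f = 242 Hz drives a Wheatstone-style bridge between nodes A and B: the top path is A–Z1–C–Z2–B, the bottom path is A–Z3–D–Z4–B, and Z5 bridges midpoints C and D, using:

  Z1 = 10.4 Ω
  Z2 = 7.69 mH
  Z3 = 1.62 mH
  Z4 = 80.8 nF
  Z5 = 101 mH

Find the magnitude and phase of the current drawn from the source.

Step 1 — Angular frequency: ω = 2π·f = 2π·242 = 1521 rad/s.
Step 2 — Component impedances:
  Z1: Z = R = 10.4 Ω
  Z2: Z = jωL = j·1521·0.00769 = 0 + j11.69 Ω
  Z3: Z = jωL = j·1521·0.00162 = 0 + j2.463 Ω
  Z4: Z = 1/(jωC) = -j/(ω·C) = 0 - j8139 Ω
  Z5: Z = jωL = j·1521·0.101 = 0 + j153.6 Ω
Step 3 — Bridge requires nodal analysis (the Z5 bridge couples midpoints C and D, so the two paths cannot be reduced to a simple series/parallel combination). Setting node B to ground and injecting 1 A at node A, the 3-node admittance system at A, C, D solves to V_A = Z_AB = 10.39 + j12.39 Ω = 16.17∠50.0° Ω.
Step 4 — Source phasor: V = 14.1∠111.7° V = -5.213 + j13.1 V.
Step 5 — Ohm's law: I = V / Z_total = (-5.213 + j13.1) / (10.39 + j12.39) = 0.4139 + j0.7678 A.
Step 6 — Convert to polar: |I| = 0.8722 A, ∠I = 61.7°.

I = 0.8722∠61.7° A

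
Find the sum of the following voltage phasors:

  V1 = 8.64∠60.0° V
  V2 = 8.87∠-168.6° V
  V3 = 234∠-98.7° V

Step 1 — Convert each phasor to rectangular form:
  V1 = 8.64·(cos(60.0°) + j·sin(60.0°)) = 4.32 + j7.482 V
  V2 = 8.87·(cos(-168.6°) + j·sin(-168.6°)) = -8.695 - j1.753 V
  V3 = 234·(cos(-98.7°) + j·sin(-98.7°)) = -35.4 - j231.3 V
Step 2 — Sum components: V_total = -39.77 - j225.6 V.
Step 3 — Convert to polar: |V_total| = 229.1 V, ∠V_total = -100.0°.

V_total = 229.1∠-100.0° V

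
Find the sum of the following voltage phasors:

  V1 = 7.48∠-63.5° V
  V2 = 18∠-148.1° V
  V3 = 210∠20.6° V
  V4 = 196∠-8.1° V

Step 1 — Convert each phasor to rectangular form:
  V1 = 7.48·(cos(-63.5°) + j·sin(-63.5°)) = 3.338 - j6.694 V
  V2 = 18·(cos(-148.1°) + j·sin(-148.1°)) = -15.28 - j9.512 V
  V3 = 210·(cos(20.6°) + j·sin(20.6°)) = 196.6 + j73.89 V
  V4 = 196·(cos(-8.1°) + j·sin(-8.1°)) = 194 - j27.62 V
Step 2 — Sum components: V_total = 378.7 + j30.06 V.
Step 3 — Convert to polar: |V_total| = 379.9 V, ∠V_total = 4.5°.

V_total = 379.9∠4.5° V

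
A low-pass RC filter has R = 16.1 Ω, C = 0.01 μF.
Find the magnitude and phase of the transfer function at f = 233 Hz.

Step 1 — Angular frequency: ω = 2π·233 = 1464 rad/s.
Step 2 — Transfer function: H(jω) = 1/(1 + jωRC).
Step 3 — Denominator: 1 + jωRC = 1 + j·1464·16.1·1e-08 = 1 + j0.0002357.
Step 4 — H = 1 - j0.0002357.
Step 5 — Magnitude: |H| = 1 (-0.0 dB); phase: φ = -0.0°.

|H| = 1 (-0.0 dB), φ = -0.0°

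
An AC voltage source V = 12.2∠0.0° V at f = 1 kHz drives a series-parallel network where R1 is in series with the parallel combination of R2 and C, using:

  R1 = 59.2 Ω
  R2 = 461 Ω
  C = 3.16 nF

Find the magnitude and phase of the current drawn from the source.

Step 1 — Angular frequency: ω = 2π·f = 2π·1000 = 6283 rad/s.
Step 2 — Component impedances:
  R1: Z = R = 59.2 Ω
  R2: Z = R = 461 Ω
  C: Z = 1/(jωC) = -j/(ω·C) = 0 - j5.037e+04 Ω
Step 3 — Parallel branch: R2 || C = 1/(1/R2 + 1/C) = 461 - j4.219 Ω.
Step 4 — Series with R1: Z_total = R1 + (R2 || C) = 520.2 - j4.219 Ω = 520.2∠-0.5° Ω.
Step 5 — Source phasor: V = 12.2∠0.0° V = 12.2 V.
Step 6 — Ohm's law: I = V / Z_total = (12.2) / (520.2 - j4.219) = 0.02345 + j0.0001902 A.
Step 7 — Convert to polar: |I| = 0.02345 A, ∠I = 0.5°.

I = 0.02345∠0.5° A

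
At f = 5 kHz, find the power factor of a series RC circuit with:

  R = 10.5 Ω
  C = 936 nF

Step 1 — Angular frequency: ω = 2π·f = 2π·5000 = 3.142e+04 rad/s.
Step 2 — Component impedances:
  R: Z = R = 10.5 Ω
  C: Z = 1/(jωC) = -j/(ω·C) = 0 - j34.01 Ω
Step 3 — Series combination: Z_total = R + C = 10.5 - j34.01 Ω = 35.59∠-72.8° Ω.
Step 4 — Power factor: PF = cos(φ) = Re(Z)/|Z| = 10.5/35.59 = 0.295.
Step 5 — Type: Im(Z) = -34.01 ⇒ leading (phase φ = -72.8°).

PF = 0.295 (leading, φ = -72.8°)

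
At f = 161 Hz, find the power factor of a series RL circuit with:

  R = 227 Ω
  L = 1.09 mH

Step 1 — Angular frequency: ω = 2π·f = 2π·161 = 1012 rad/s.
Step 2 — Component impedances:
  R: Z = R = 227 Ω
  L: Z = jωL = j·1012·0.00109 = 0 + j1.103 Ω
Step 3 — Series combination: Z_total = R + L = 227 + j1.103 Ω = 227∠0.3° Ω.
Step 4 — Power factor: PF = cos(φ) = Re(Z)/|Z| = 227/227 = 1.
Step 5 — Type: Im(Z) = 1.103 ⇒ lagging (phase φ = 0.3°).

PF = 1 (lagging, φ = 0.3°)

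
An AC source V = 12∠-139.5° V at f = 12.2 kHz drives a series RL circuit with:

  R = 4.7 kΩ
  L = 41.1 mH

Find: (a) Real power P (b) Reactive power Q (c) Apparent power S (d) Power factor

Step 1 — Angular frequency: ω = 2π·f = 2π·1.22e+04 = 7.665e+04 rad/s.
Step 2 — Component impedances:
  R: Z = R = 4700 Ω
  L: Z = jωL = j·7.665e+04·0.0411 = 0 + j3151 Ω
Step 3 — Series combination: Z_total = R + L = 4700 + j3151 Ω = 5658∠33.8° Ω.
Step 4 — Source phasor: V = 12∠-139.5° V = -9.125 - j7.793 V.
Step 5 — Current: I = V / Z = -0.002106 - j0.0002462 A = 0.002121∠-173.3° A.
Step 6 — Complex power: S = V·I* = 0.02114 + j0.01417 VA.
Step 7 — Real power: P = Re(S) = 0.02114 W.
Step 8 — Reactive power: Q = Im(S) = 0.01417 VAR.
Step 9 — Apparent power: |S| = 0.02545 VA.
Step 10 — Power factor: PF = P/|S| = 0.8306 (lagging).

(a) P = 0.02114 W  (b) Q = 0.01417 VAR  (c) S = 0.02545 VA  (d) PF = 0.8306 (lagging)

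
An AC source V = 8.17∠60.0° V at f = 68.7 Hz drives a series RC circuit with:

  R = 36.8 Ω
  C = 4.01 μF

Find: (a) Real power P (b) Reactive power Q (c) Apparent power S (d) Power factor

Step 1 — Angular frequency: ω = 2π·f = 2π·68.7 = 431.7 rad/s.
Step 2 — Component impedances:
  R: Z = R = 36.8 Ω
  C: Z = 1/(jωC) = -j/(ω·C) = 0 - j577.7 Ω
Step 3 — Series combination: Z_total = R + C = 36.8 - j577.7 Ω = 578.9∠-86.4° Ω.
Step 4 — Source phasor: V = 8.17∠60.0° V = 4.085 + j7.075 V.
Step 5 — Current: I = V / Z = -0.01175 + j0.007819 A = 0.01411∠146.4° A.
Step 6 — Complex power: S = V·I* = 0.00733 - j0.1151 VA.
Step 7 — Real power: P = Re(S) = 0.00733 W.
Step 8 — Reactive power: Q = Im(S) = -0.1151 VAR.
Step 9 — Apparent power: |S| = 0.1153 VA.
Step 10 — Power factor: PF = P/|S| = 0.06357 (leading).

(a) P = 0.00733 W  (b) Q = -0.1151 VAR  (c) S = 0.1153 VA  (d) PF = 0.06357 (leading)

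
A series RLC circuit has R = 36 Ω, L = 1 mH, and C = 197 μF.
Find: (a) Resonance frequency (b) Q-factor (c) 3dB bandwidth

Step 1 — Resonance condition Im(Z)=0 gives ω₀ = 1/√(LC).
Step 2 — ω₀ = 1/√(0.001·0.000197) = 2253 rad/s.
Step 3 — f₀ = ω₀/(2π) = 358.6 Hz.
Step 4 — Series Q: Q = ω₀L/R = 2253·0.001/36 = 0.06258.
Step 5 — 3dB bandwidth: Δω = ω₀/Q = 3.6e+04 rad/s; BW = Δω/(2π) = 5730 Hz.

(a) f₀ = 358.6 Hz  (b) Q = 0.06258  (c) BW = 5730 Hz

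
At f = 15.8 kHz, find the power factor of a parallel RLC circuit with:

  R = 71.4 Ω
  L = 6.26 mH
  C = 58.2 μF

Step 1 — Angular frequency: ω = 2π·f = 2π·1.58e+04 = 9.927e+04 rad/s.
Step 2 — Component impedances:
  R: Z = R = 71.4 Ω
  L: Z = jωL = j·9.927e+04·0.00626 = 0 + j621.5 Ω
  C: Z = 1/(jωC) = -j/(ω·C) = 0 - j0.1731 Ω
Step 3 — Parallel combination: 1/Z_total = 1/R + 1/L + 1/C; Z_total = 0.0004198 - j0.1731 Ω = 0.1731∠-89.9° Ω.
Step 4 — Power factor: PF = cos(φ) = Re(Z)/|Z| = 0.0004198/0.1731 = 0.002425.
Step 5 — Type: Im(Z) = -0.1731 ⇒ leading (phase φ = -89.9°).

PF = 0.002425 (leading, φ = -89.9°)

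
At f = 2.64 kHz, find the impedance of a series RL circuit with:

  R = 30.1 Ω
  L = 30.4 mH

Step 1 — Angular frequency: ω = 2π·f = 2π·2640 = 1.659e+04 rad/s.
Step 2 — Component impedances:
  R: Z = R = 30.1 Ω
  L: Z = jωL = j·1.659e+04·0.0304 = 0 + j504.3 Ω
Step 3 — Series combination: Z_total = R + L = 30.1 + j504.3 Ω = 505.2∠86.6° Ω.

Z = 30.1 + j504.3 Ω = 505.2∠86.6° Ω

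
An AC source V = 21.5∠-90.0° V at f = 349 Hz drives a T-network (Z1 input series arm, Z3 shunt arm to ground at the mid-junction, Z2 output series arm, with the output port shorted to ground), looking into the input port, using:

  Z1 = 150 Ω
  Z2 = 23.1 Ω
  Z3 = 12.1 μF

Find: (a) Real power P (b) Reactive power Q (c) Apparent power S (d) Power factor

Step 1 — Angular frequency: ω = 2π·f = 2π·349 = 2193 rad/s.
Step 2 — Component impedances:
  Z1: Z = R = 150 Ω
  Z2: Z = R = 23.1 Ω
  Z3: Z = 1/(jωC) = -j/(ω·C) = 0 - j37.69 Ω
Step 3 — With the output port shorted to ground, the output series arm Z2 runs from the junction to ground; the shunt arm Z3 also runs from the junction to ground. They appear in parallel: Z3 || Z2 = 16.79 - j10.29 Ω.
Step 4 — Series with input arm Z1: Z_in = Z1 + (Z3 || Z2) = 166.8 - j10.29 Ω = 167.1∠-3.5° Ω.
Step 5 — Source phasor: V = 21.5∠-90.0° V = 0 - j21.5 V.
Step 6 — Current: I = V / Z = 0.007924 - j0.1284 A = 0.1287∠-86.5° A.
Step 7 — Complex power: S = V·I* = 2.761 - j0.1704 VA.
Step 8 — Real power: P = Re(S) = 2.761 W.
Step 9 — Reactive power: Q = Im(S) = -0.1704 VAR.
Step 10 — Apparent power: |S| = 2.766 VA.
Step 11 — Power factor: PF = P/|S| = 0.9981 (leading).

(a) P = 2.761 W  (b) Q = -0.1704 VAR  (c) S = 2.766 VA  (d) PF = 0.9981 (leading)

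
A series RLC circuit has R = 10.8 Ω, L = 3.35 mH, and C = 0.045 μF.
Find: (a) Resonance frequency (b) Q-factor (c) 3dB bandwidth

Step 1 — Resonance condition Im(Z)=0 gives ω₀ = 1/√(LC).
Step 2 — ω₀ = 1/√(0.00335·4.5e-08) = 8.145e+04 rad/s.
Step 3 — f₀ = ω₀/(2π) = 1.296e+04 Hz.
Step 4 — Series Q: Q = ω₀L/R = 8.145e+04·0.00335/10.8 = 25.26.
Step 5 — 3dB bandwidth: Δω = ω₀/Q = 3224 rad/s; BW = Δω/(2π) = 513.1 Hz.

(a) f₀ = 1.296e+04 Hz  (b) Q = 25.26  (c) BW = 513.1 Hz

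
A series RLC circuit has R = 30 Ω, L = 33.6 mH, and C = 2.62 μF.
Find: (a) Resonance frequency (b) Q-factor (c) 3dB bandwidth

Step 1 — Resonance: ω₀ = 1/√(LC) = 1/√(0.0336·2.62e-06) = 3370 rad/s.
Step 2 — f₀ = ω₀/(2π) = 536.4 Hz.
Step 3 — Series Q: Q = ω₀L/R = 3370·0.0336/30 = 3.775.
Step 4 — Bandwidth: Δω = ω₀/Q = 892.9 rad/s; BW = Δω/(2π) = 142.1 Hz.

(a) f₀ = 536.4 Hz  (b) Q = 3.775  (c) BW = 142.1 Hz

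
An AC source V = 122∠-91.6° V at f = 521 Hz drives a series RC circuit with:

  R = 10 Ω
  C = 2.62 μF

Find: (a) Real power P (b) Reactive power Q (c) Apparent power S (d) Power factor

Step 1 — Angular frequency: ω = 2π·f = 2π·521 = 3274 rad/s.
Step 2 — Component impedances:
  R: Z = R = 10 Ω
  C: Z = 1/(jωC) = -j/(ω·C) = 0 - j116.6 Ω
Step 3 — Series combination: Z_total = R + C = 10 - j116.6 Ω = 117∠-85.1° Ω.
Step 4 — Source phasor: V = 122∠-91.6° V = -3.406 - j122 V.
Step 5 — Current: I = V / Z = 1.036 - j0.1181 A = 1.043∠-6.5° A.
Step 6 — Complex power: S = V·I* = 10.87 - j126.7 VA.
Step 7 — Real power: P = Re(S) = 10.87 W.
Step 8 — Reactive power: Q = Im(S) = -126.7 VAR.
Step 9 — Apparent power: |S| = 127.2 VA.
Step 10 — Power factor: PF = P/|S| = 0.08545 (leading).

(a) P = 10.87 W  (b) Q = -126.7 VAR  (c) S = 127.2 VA  (d) PF = 0.08545 (leading)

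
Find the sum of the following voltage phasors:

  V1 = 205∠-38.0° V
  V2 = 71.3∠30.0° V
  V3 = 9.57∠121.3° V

Step 1 — Convert each phasor to rectangular form:
  V1 = 205·(cos(-38.0°) + j·sin(-38.0°)) = 161.5 - j126.2 V
  V2 = 71.3·(cos(30.0°) + j·sin(30.0°)) = 61.75 + j35.65 V
  V3 = 9.57·(cos(121.3°) + j·sin(121.3°)) = -4.972 + j8.177 V
Step 2 — Sum components: V_total = 218.3 - j82.38 V.
Step 3 — Convert to polar: |V_total| = 233.3 V, ∠V_total = -20.7°.

V_total = 233.3∠-20.7° V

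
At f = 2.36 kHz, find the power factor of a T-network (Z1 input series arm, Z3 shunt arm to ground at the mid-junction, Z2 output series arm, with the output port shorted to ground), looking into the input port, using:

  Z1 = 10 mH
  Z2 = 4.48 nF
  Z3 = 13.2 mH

Step 1 — Angular frequency: ω = 2π·f = 2π·2360 = 1.483e+04 rad/s.
Step 2 — Component impedances:
  Z1: Z = jωL = j·1.483e+04·0.01 = 0 + j148.3 Ω
  Z2: Z = 1/(jωC) = -j/(ω·C) = 0 - j1.505e+04 Ω
  Z3: Z = jωL = j·1.483e+04·0.0132 = 0 + j195.7 Ω
Step 3 — With the output port shorted to ground, the output series arm Z2 runs from the junction to ground; the shunt arm Z3 also runs from the junction to ground. They appear in parallel: Z3 || Z2 = 0 + j198.3 Ω.
Step 4 — Series with input arm Z1: Z_in = Z1 + (Z3 || Z2) = 0 + j346.6 Ω = 346.6∠90.0° Ω.
Step 5 — Power factor: PF = cos(φ) = Re(Z)/|Z| = 0/346.6 = 0.
Step 6 — Type: Im(Z) = 346.6 ⇒ lagging (phase φ = 90.0°).

PF = 0 (lagging, φ = 90.0°)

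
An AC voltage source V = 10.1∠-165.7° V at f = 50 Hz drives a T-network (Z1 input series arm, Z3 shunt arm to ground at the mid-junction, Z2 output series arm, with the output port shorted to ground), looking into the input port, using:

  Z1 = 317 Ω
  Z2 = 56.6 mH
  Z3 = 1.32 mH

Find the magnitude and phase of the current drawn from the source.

Step 1 — Angular frequency: ω = 2π·f = 2π·50 = 314.2 rad/s.
Step 2 — Component impedances:
  Z1: Z = R = 317 Ω
  Z2: Z = jωL = j·314.2·0.0566 = 0 + j17.78 Ω
  Z3: Z = jωL = j·314.2·0.00132 = 0 + j0.4147 Ω
Step 3 — With the output port shorted to ground, the output series arm Z2 runs from the junction to ground; the shunt arm Z3 also runs from the junction to ground. They appear in parallel: Z3 || Z2 = 0 + j0.4052 Ω.
Step 4 — Series with input arm Z1: Z_in = Z1 + (Z3 || Z2) = 317 + j0.4052 Ω = 317∠0.1° Ω.
Step 5 — Source phasor: V = 10.1∠-165.7° V = -9.787 - j2.495 V.
Step 6 — Ohm's law: I = V / Z_total = (-9.787 - j2.495) / (317 + j0.4052) = -0.03088 - j0.00783 A.
Step 7 — Convert to polar: |I| = 0.03186 A, ∠I = -165.8°.

I = 0.03186∠-165.8° A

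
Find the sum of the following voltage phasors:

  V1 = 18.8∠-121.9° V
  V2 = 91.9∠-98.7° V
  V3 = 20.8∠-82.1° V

Step 1 — Convert each phasor to rectangular form:
  V1 = 18.8·(cos(-121.9°) + j·sin(-121.9°)) = -9.935 - j15.96 V
  V2 = 91.9·(cos(-98.7°) + j·sin(-98.7°)) = -13.9 - j90.84 V
  V3 = 20.8·(cos(-82.1°) + j·sin(-82.1°)) = 2.859 - j20.6 V
Step 2 — Sum components: V_total = -20.98 - j127.4 V.
Step 3 — Convert to polar: |V_total| = 129.1 V, ∠V_total = -99.3°.

V_total = 129.1∠-99.3° V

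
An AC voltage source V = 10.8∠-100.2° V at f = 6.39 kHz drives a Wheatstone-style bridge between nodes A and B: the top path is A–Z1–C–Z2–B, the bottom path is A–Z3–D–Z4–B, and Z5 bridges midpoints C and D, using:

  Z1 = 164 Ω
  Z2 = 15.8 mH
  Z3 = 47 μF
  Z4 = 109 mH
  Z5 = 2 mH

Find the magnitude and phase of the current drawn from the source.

Step 1 — Angular frequency: ω = 2π·f = 2π·6390 = 4.015e+04 rad/s.
Step 2 — Component impedances:
  Z1: Z = R = 164 Ω
  Z2: Z = jωL = j·4.015e+04·0.0158 = 0 + j634.4 Ω
  Z3: Z = 1/(jωC) = -j/(ω·C) = 0 - j0.5299 Ω
  Z4: Z = jωL = j·4.015e+04·0.109 = 0 + j4376 Ω
  Z5: Z = jωL = j·4.015e+04·0.002 = 0 + j80.3 Ω
Step 3 — Bridge requires nodal analysis (the Z5 bridge couples midpoints C and D, so the two paths cannot be reduced to a simple series/parallel combination). Setting node B to ground and injecting 1 A at node A, the 3-node admittance system at A, C, D solves to V_A = Z_AB = 23.28 + j602.7 Ω = 603.1∠87.8° Ω.
Step 4 — Source phasor: V = 10.8∠-100.2° V = -1.913 - j10.63 V.
Step 5 — Ohm's law: I = V / Z_total = (-1.913 - j10.63) / (23.28 + j602.7) = -0.01773 + j0.002489 A.
Step 6 — Convert to polar: |I| = 0.01791 A, ∠I = 172.0°.

I = 0.01791∠172.0° A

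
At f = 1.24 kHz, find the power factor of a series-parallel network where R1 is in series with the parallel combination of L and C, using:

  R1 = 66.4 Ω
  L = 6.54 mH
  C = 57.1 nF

Step 1 — Angular frequency: ω = 2π·f = 2π·1240 = 7791 rad/s.
Step 2 — Component impedances:
  R1: Z = R = 66.4 Ω
  L: Z = jωL = j·7791·0.00654 = 0 + j50.95 Ω
  C: Z = 1/(jωC) = -j/(ω·C) = 0 - j2248 Ω
Step 3 — Parallel branch: L || C = 1/(1/L + 1/C) = 0 + j52.14 Ω.
Step 4 — Series with R1: Z_total = R1 + (L || C) = 66.4 + j52.14 Ω = 84.42∠38.1° Ω.
Step 5 — Power factor: PF = cos(φ) = Re(Z)/|Z| = 66.4/84.42 = 0.7865.
Step 6 — Type: Im(Z) = 52.14 ⇒ lagging (phase φ = 38.1°).

PF = 0.7865 (lagging, φ = 38.1°)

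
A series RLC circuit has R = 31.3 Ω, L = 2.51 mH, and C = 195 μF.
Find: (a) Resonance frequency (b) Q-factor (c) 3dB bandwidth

Step 1 — Resonance condition Im(Z)=0 gives ω₀ = 1/√(LC).
Step 2 — ω₀ = 1/√(0.00251·0.000195) = 1429 rad/s.
Step 3 — f₀ = ω₀/(2π) = 227.5 Hz.
Step 4 — Series Q: Q = ω₀L/R = 1429·0.00251/31.3 = 0.1146.
Step 5 — 3dB bandwidth: Δω = ω₀/Q = 1.247e+04 rad/s; BW = Δω/(2π) = 1985 Hz.

(a) f₀ = 227.5 Hz  (b) Q = 0.1146  (c) BW = 1985 Hz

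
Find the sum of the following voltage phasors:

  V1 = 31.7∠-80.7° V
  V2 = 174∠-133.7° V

Step 1 — Convert each phasor to rectangular form:
  V1 = 31.7·(cos(-80.7°) + j·sin(-80.7°)) = 5.123 - j31.28 V
  V2 = 174·(cos(-133.7°) + j·sin(-133.7°)) = -120.2 - j125.8 V
Step 2 — Sum components: V_total = -115.1 - j157.1 V.
Step 3 — Convert to polar: |V_total| = 194.7 V, ∠V_total = -126.2°.

V_total = 194.7∠-126.2° V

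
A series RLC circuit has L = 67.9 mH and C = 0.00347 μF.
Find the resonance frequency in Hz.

Step 1 — Resonance condition Im(Z)=0 gives ω₀ = 1/√(LC).
Step 2 — ω₀ = 1/√(0.0679·3.47e-09) = 6.515e+04 rad/s.
Step 3 — f₀ = ω₀/(2π) = 1.037e+04 Hz.

f₀ = 1.037e+04 Hz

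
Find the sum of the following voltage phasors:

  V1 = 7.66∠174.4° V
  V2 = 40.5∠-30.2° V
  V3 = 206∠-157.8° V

Step 1 — Convert each phasor to rectangular form:
  V1 = 7.66·(cos(174.4°) + j·sin(174.4°)) = -7.623 + j0.7475 V
  V2 = 40.5·(cos(-30.2°) + j·sin(-30.2°)) = 35 - j20.37 V
  V3 = 206·(cos(-157.8°) + j·sin(-157.8°)) = -190.7 - j77.84 V
Step 2 — Sum components: V_total = -163.3 - j97.46 V.
Step 3 — Convert to polar: |V_total| = 190.2 V, ∠V_total = -149.2°.

V_total = 190.2∠-149.2° V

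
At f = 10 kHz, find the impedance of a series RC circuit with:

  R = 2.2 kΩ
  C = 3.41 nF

Step 1 — Angular frequency: ω = 2π·f = 2π·1e+04 = 6.283e+04 rad/s.
Step 2 — Component impedances:
  R: Z = R = 2200 Ω
  C: Z = 1/(jωC) = -j/(ω·C) = 0 - j4667 Ω
Step 3 — Series combination: Z_total = R + C = 2200 - j4667 Ω = 5160∠-64.8° Ω.

Z = 2200 - j4667 Ω = 5160∠-64.8° Ω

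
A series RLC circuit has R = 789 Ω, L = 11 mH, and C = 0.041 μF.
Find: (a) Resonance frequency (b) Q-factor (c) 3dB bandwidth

Step 1 — Resonance: ω₀ = 1/√(LC) = 1/√(0.011·4.1e-08) = 4.709e+04 rad/s.
Step 2 — f₀ = ω₀/(2π) = 7494 Hz.
Step 3 — Series Q: Q = ω₀L/R = 4.709e+04·0.011/789 = 0.6565.
Step 4 — Bandwidth: Δω = ω₀/Q = 7.173e+04 rad/s; BW = Δω/(2π) = 1.142e+04 Hz.

(a) f₀ = 7494 Hz  (b) Q = 0.6565  (c) BW = 1.142e+04 Hz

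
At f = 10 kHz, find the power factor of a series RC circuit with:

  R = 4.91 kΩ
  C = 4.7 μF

Step 1 — Angular frequency: ω = 2π·f = 2π·1e+04 = 6.283e+04 rad/s.
Step 2 — Component impedances:
  R: Z = R = 4910 Ω
  C: Z = 1/(jωC) = -j/(ω·C) = 0 - j3.386 Ω
Step 3 — Series combination: Z_total = R + C = 4910 - j3.386 Ω = 4910∠-0.0° Ω.
Step 4 — Power factor: PF = cos(φ) = Re(Z)/|Z| = 4910/4910 = 1.
Step 5 — Type: Im(Z) = -3.386 ⇒ leading (phase φ = -0.0°).

PF = 1 (leading, φ = -0.0°)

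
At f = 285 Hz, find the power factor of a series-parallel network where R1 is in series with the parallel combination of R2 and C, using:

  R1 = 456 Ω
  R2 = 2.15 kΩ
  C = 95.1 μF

Step 1 — Angular frequency: ω = 2π·f = 2π·285 = 1791 rad/s.
Step 2 — Component impedances:
  R1: Z = R = 456 Ω
  R2: Z = R = 2150 Ω
  C: Z = 1/(jωC) = -j/(ω·C) = 0 - j5.872 Ω
Step 3 — Parallel branch: R2 || C = 1/(1/R2 + 1/C) = 0.01604 - j5.872 Ω.
Step 4 — Series with R1: Z_total = R1 + (R2 || C) = 456 - j5.872 Ω = 456.1∠-0.7° Ω.
Step 5 — Power factor: PF = cos(φ) = Re(Z)/|Z| = 456.02/456.05 = 0.9999.
Step 6 — Type: Im(Z) = -5.872 ⇒ leading (phase φ = -0.7°).

PF = 0.9999 (leading, φ = -0.7°)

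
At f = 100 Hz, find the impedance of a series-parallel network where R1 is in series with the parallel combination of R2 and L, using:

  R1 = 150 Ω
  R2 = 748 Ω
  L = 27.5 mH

Step 1 — Angular frequency: ω = 2π·f = 2π·100 = 628.3 rad/s.
Step 2 — Component impedances:
  R1: Z = R = 150 Ω
  R2: Z = R = 748 Ω
  L: Z = jωL = j·628.3·0.0275 = 0 + j17.28 Ω
Step 3 — Parallel branch: R2 || L = 1/(1/R2 + 1/L) = 0.3989 + j17.27 Ω.
Step 4 — Series with R1: Z_total = R1 + (R2 || L) = 150.4 + j17.27 Ω = 151.4∠6.6° Ω.

Z = 150.4 + j17.27 Ω = 151.4∠6.6° Ω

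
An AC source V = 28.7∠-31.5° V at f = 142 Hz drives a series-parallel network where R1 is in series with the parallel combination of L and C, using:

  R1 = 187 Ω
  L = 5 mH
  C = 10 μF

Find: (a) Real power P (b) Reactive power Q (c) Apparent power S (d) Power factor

Step 1 — Angular frequency: ω = 2π·f = 2π·142 = 892.2 rad/s.
Step 2 — Component impedances:
  R1: Z = R = 187 Ω
  L: Z = jωL = j·892.2·0.005 = 0 + j4.461 Ω
  C: Z = 1/(jωC) = -j/(ω·C) = 0 - j112.1 Ω
Step 3 — Parallel branch: L || C = 1/(1/L + 1/C) = 0 + j4.646 Ω.
Step 4 — Series with R1: Z_total = R1 + (L || C) = 187 + j4.646 Ω = 187.1∠1.4° Ω.
Step 5 — Source phasor: V = 28.7∠-31.5° V = 24.47 - j15 V.
Step 6 — Current: I = V / Z = 0.1288 - j0.08339 A = 0.1534∠-32.9° A.
Step 7 — Complex power: S = V·I* = 4.402 + j0.1094 VA.
Step 8 — Real power: P = Re(S) = 4.402 W.
Step 9 — Reactive power: Q = Im(S) = 0.1094 VAR.
Step 10 — Apparent power: |S| = 4.403 VA.
Step 11 — Power factor: PF = P/|S| = 0.9997 (lagging).

(a) P = 4.402 W  (b) Q = 0.1094 VAR  (c) S = 4.403 VA  (d) PF = 0.9997 (lagging)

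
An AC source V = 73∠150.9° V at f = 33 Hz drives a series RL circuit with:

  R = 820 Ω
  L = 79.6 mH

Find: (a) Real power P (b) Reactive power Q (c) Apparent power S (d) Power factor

Step 1 — Angular frequency: ω = 2π·f = 2π·33 = 207.3 rad/s.
Step 2 — Component impedances:
  R: Z = R = 820 Ω
  L: Z = jωL = j·207.3·0.0796 = 0 + j16.5 Ω
Step 3 — Series combination: Z_total = R + L = 820 + j16.5 Ω = 820.2∠1.2° Ω.
Step 4 — Source phasor: V = 73∠150.9° V = -63.79 + j35.5 V.
Step 5 — Current: I = V / Z = -0.07688 + j0.04484 A = 0.08901∠149.7° A.
Step 6 — Complex power: S = V·I* = 6.496 + j0.1308 VA.
Step 7 — Real power: P = Re(S) = 6.496 W.
Step 8 — Reactive power: Q = Im(S) = 0.1308 VAR.
Step 9 — Apparent power: |S| = 6.497 VA.
Step 10 — Power factor: PF = P/|S| = 0.9998 (lagging).

(a) P = 6.496 W  (b) Q = 0.1308 VAR  (c) S = 6.497 VA  (d) PF = 0.9998 (lagging)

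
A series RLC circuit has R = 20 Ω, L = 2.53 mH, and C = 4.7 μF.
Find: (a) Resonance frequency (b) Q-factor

Step 1 — Resonance condition Im(Z)=0 gives ω₀ = 1/√(LC).
Step 2 — ω₀ = 1/√(0.00253·4.7e-06) = 9170 rad/s.
Step 3 — f₀ = ω₀/(2π) = 1460 Hz.
Step 4 — Series Q: Q = ω₀L/R = 9170·0.00253/20 = 1.16.

(a) f₀ = 1460 Hz  (b) Q = 1.16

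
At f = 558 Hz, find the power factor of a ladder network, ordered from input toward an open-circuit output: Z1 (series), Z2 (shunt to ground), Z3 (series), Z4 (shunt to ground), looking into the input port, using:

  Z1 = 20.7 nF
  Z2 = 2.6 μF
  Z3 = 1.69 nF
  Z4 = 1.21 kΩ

Step 1 — Angular frequency: ω = 2π·f = 2π·558 = 3506 rad/s.
Step 2 — Component impedances:
  Z1: Z = 1/(jωC) = -j/(ω·C) = 0 - j1.378e+04 Ω
  Z2: Z = 1/(jωC) = -j/(ω·C) = 0 - j109.7 Ω
  Z3: Z = 1/(jωC) = -j/(ω·C) = 0 - j1.688e+05 Ω
  Z4: Z = R = 1210 Ω
Step 3 — Ladder network (open output): work backward from the far end, alternating series and parallel combinations. Z_in = 0.0005105 - j1.389e+04 Ω = 1.389e+04∠-90.0° Ω.
Step 4 — Power factor: PF = cos(φ) = Re(Z)/|Z| = 0.00051053/13889 = 3.676e-08.
Step 5 — Type: Im(Z) = -1.389e+04 ⇒ leading (phase φ = -90.0°).

PF = 3.676e-08 (leading, φ = -90.0°)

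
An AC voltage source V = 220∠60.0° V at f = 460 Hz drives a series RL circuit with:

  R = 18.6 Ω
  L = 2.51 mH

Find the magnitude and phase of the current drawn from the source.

Step 1 — Angular frequency: ω = 2π·f = 2π·460 = 2890 rad/s.
Step 2 — Component impedances:
  R: Z = R = 18.6 Ω
  L: Z = jωL = j·2890·0.00251 = 0 + j7.255 Ω
Step 3 — Series combination: Z_total = R + L = 18.6 + j7.255 Ω = 19.96∠21.3° Ω.
Step 4 — Source phasor: V = 220∠60.0° V = 110 + j190.5 V.
Step 5 — Ohm's law: I = V / Z_total = (110 + j190.5) / (18.6 + j7.255) = 8.601 + j6.889 A.
Step 6 — Convert to polar: |I| = 11.02 A, ∠I = 38.7°.

I = 11.02∠38.7° A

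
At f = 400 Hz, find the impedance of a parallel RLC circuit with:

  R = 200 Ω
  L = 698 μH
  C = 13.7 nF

Step 1 — Angular frequency: ω = 2π·f = 2π·400 = 2513 rad/s.
Step 2 — Component impedances:
  R: Z = R = 200 Ω
  L: Z = jωL = j·2513·0.000698 = 0 + j1.754 Ω
  C: Z = 1/(jωC) = -j/(ω·C) = 0 - j2.904e+04 Ω
Step 3 — Parallel combination: 1/Z_total = 1/R + 1/L + 1/C; Z_total = 0.01539 + j1.754 Ω = 1.754∠89.5° Ω.

Z = 0.01539 + j1.754 Ω = 1.754∠89.5° Ω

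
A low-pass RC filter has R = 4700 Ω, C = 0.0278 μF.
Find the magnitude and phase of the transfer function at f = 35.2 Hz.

Step 1 — Angular frequency: ω = 2π·35.2 = 221.2 rad/s.
Step 2 — Transfer function: H(jω) = 1/(1 + jωRC).
Step 3 — Denominator: 1 + jωRC = 1 + j·221.2·4700·2.78e-08 = 1 + j0.0289.
Step 4 — H = 0.9992 - j0.02887.
Step 5 — Magnitude: |H| = 0.9996 (-0.0 dB); phase: φ = -1.7°.

|H| = 0.9996 (-0.0 dB), φ = -1.7°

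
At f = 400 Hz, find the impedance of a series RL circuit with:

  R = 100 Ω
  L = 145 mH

Step 1 — Angular frequency: ω = 2π·f = 2π·400 = 2513 rad/s.
Step 2 — Component impedances:
  R: Z = R = 100 Ω
  L: Z = jωL = j·2513·0.145 = 0 + j364.4 Ω
Step 3 — Series combination: Z_total = R + L = 100 + j364.4 Ω = 377.9∠74.7° Ω.

Z = 100 + j364.4 Ω = 377.9∠74.7° Ω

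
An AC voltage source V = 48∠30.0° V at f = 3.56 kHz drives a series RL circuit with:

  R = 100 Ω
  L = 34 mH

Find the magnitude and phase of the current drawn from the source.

Step 1 — Angular frequency: ω = 2π·f = 2π·3560 = 2.237e+04 rad/s.
Step 2 — Component impedances:
  R: Z = R = 100 Ω
  L: Z = jωL = j·2.237e+04·0.034 = 0 + j760.5 Ω
Step 3 — Series combination: Z_total = R + L = 100 + j760.5 Ω = 767.1∠82.5° Ω.
Step 4 — Source phasor: V = 48∠30.0° V = 41.57 + j24 V.
Step 5 — Ohm's law: I = V / Z_total = (41.57 + j24) / (100 + j760.5) = 0.03809 - j0.04965 A.
Step 6 — Convert to polar: |I| = 0.06258 A, ∠I = -52.5°.

I = 0.06258∠-52.5° A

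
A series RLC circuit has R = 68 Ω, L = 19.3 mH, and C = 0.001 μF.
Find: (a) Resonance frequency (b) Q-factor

Step 1 — Resonance condition Im(Z)=0 gives ω₀ = 1/√(LC).
Step 2 — ω₀ = 1/√(0.0193·1e-09) = 2.276e+05 rad/s.
Step 3 — f₀ = ω₀/(2π) = 3.623e+04 Hz.
Step 4 — Series Q: Q = ω₀L/R = 2.276e+05·0.0193/68 = 64.61.

(a) f₀ = 3.623e+04 Hz  (b) Q = 64.61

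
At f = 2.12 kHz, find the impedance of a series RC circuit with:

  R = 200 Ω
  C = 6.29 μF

Step 1 — Angular frequency: ω = 2π·f = 2π·2120 = 1.332e+04 rad/s.
Step 2 — Component impedances:
  R: Z = R = 200 Ω
  C: Z = 1/(jωC) = -j/(ω·C) = 0 - j11.94 Ω
Step 3 — Series combination: Z_total = R + C = 200 - j11.94 Ω = 200.4∠-3.4° Ω.

Z = 200 - j11.94 Ω = 200.4∠-3.4° Ω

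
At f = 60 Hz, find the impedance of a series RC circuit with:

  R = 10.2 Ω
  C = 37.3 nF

Step 1 — Angular frequency: ω = 2π·f = 2π·60 = 377 rad/s.
Step 2 — Component impedances:
  R: Z = R = 10.2 Ω
  C: Z = 1/(jωC) = -j/(ω·C) = 0 - j7.111e+04 Ω
Step 3 — Series combination: Z_total = R + C = 10.2 - j7.111e+04 Ω = 7.111e+04∠-90.0° Ω.

Z = 10.2 - j7.111e+04 Ω = 7.111e+04∠-90.0° Ω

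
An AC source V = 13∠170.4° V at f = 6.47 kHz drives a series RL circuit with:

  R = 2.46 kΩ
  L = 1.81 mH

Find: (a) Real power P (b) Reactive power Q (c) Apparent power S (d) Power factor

Step 1 — Angular frequency: ω = 2π·f = 2π·6470 = 4.065e+04 rad/s.
Step 2 — Component impedances:
  R: Z = R = 2460 Ω
  L: Z = jωL = j·4.065e+04·0.00181 = 0 + j73.58 Ω
Step 3 — Series combination: Z_total = R + L = 2460 + j73.58 Ω = 2461∠1.7° Ω.
Step 4 — Source phasor: V = 13∠170.4° V = -12.82 + j2.168 V.
Step 5 — Current: I = V / Z = -0.00518 + j0.001036 A = 0.005282∠168.7° A.
Step 6 — Complex power: S = V·I* = 0.06864 + j0.002053 VA.
Step 7 — Real power: P = Re(S) = 0.06864 W.
Step 8 — Reactive power: Q = Im(S) = 0.002053 VAR.
Step 9 — Apparent power: |S| = 0.06867 VA.
Step 10 — Power factor: PF = P/|S| = 0.9996 (lagging).

(a) P = 0.06864 W  (b) Q = 0.002053 VAR  (c) S = 0.06867 VA  (d) PF = 0.9996 (lagging)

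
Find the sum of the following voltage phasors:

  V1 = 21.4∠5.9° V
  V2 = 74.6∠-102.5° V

Step 1 — Convert each phasor to rectangular form:
  V1 = 21.4·(cos(5.9°) + j·sin(5.9°)) = 21.29 + j2.2 V
  V2 = 74.6·(cos(-102.5°) + j·sin(-102.5°)) = -16.15 - j72.83 V
Step 2 — Sum components: V_total = 5.14 - j70.63 V.
Step 3 — Convert to polar: |V_total| = 70.82 V, ∠V_total = -85.8°.

V_total = 70.82∠-85.8° V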